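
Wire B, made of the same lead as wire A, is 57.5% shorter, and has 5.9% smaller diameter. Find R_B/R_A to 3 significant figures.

R ∝ L/d², so R_B/R_A = (1 − 57.5/100) × (1 − 5.9/100)⁻²
= 0.425 × 1.129 = 0.480

0.480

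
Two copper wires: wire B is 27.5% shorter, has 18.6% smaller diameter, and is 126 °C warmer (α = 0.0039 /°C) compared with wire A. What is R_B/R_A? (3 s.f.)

1.63

R ∝ ρL/d² with ρ ∝ (1+αΔT), so R_B/R_A = (1 − 27.5/100) × (1 − 18.6/100)⁻² × (1 + 0.0039×126)
= 0.725 × 1.509 × 1.491 = 1.63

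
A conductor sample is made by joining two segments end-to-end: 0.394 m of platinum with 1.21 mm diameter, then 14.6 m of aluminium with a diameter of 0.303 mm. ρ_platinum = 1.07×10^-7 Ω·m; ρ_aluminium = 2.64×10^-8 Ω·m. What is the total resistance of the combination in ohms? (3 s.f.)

Segment 1: A = π(d/2)² = π(6.0500e-04 m)² = 1.150e-06 m²
R₁ = ρL/A = (1.07×10^-7)(0.394)/(1.150e-06) = 0.03666 Ω
Segment 2: A = π(d/2)² = π(1.5150e-04 m)² = 7.211e-08 m²
R₂ = (2.64×10^-8)(14.6)/(7.211e-08) = 5.345 Ω
R = R₁ + R₂ = 5.38 Ω

5.38 Ω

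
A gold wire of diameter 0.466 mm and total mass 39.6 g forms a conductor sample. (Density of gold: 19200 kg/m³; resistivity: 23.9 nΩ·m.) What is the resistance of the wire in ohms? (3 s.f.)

1.69 Ω

ρ = 23.9 nΩ·m = 2.39×10^-8 Ω·m
A = π(d/2)² = π(2.3300e-04 m)² = 1.7055e-07 m²
L = m/(density·A) = 0.0396/(19200×1.7055e-07) = 12.09 m
R = ρL/A = (2.39×10^-8)(12.09)/(1.7055e-07) = 1.69 Ω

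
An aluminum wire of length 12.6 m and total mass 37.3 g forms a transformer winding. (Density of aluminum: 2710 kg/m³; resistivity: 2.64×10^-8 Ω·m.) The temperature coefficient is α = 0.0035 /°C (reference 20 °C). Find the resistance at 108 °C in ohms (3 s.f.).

A = m/(density·L) = 0.0373/(2710×12.6) = 1.0924e-06 m²
R = ρL/A = (2.64×10^-8)(12.6)/(1.0924e-06) = 0.3045 Ω
R(108 °C) = 0.3045 × (1 + 0.0035×88) = 0.398 Ω

0.398 Ω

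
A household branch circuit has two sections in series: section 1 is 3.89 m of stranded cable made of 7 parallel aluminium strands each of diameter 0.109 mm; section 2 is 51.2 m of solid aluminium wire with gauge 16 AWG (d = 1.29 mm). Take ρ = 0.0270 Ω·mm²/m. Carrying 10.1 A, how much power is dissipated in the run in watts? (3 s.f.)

ρ = 0.0270 Ω·mm²/m = 2.70×10^-8 Ω·m
Section 1: A_strand = π(5.4500e-05)² = 9.331e-09 m²; R₁ = ρL/(N·A_s) = (2.70×10^-8)(3.89)/(7×9.331e-09) = 1.608 Ω
Section 2: A = π(1.29/2 mm)² = π(6.4500e-04 m)² = 1.307e-06 m²
R₂ = (2.70×10^-8)(51.2)/(1.307e-06) = 1.058 Ω
R = R₁ + R₂ = 2.666 Ω
P = I²R = (10.1)² × 2.666 = 272 W

272 W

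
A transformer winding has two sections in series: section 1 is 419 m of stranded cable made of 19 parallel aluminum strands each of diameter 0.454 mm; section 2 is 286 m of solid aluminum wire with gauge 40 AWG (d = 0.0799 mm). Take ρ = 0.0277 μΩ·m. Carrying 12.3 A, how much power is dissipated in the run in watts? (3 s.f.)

ρ = 0.0277 μΩ·m = 2.77×10^-8 Ω·m
Section 1: A_strand = π(2.2700e-04)² = 1.619e-07 m²; R₁ = ρL/(N·A_s) = (2.77×10^-8)(419)/(19×1.619e-07) = 3.773 Ω
Section 2: A = π(0.0799/2 mm)² = π(3.9950e-05 m)² = 5.014e-09 m²
R₂ = (2.77×10^-8)(286)/(5.014e-09) = 1580 Ω
R = R₁ + R₂ = 1584 Ω
P = I²R = (12.3)² × 1584 = 2.40×10^5 W

2.40×10^5 W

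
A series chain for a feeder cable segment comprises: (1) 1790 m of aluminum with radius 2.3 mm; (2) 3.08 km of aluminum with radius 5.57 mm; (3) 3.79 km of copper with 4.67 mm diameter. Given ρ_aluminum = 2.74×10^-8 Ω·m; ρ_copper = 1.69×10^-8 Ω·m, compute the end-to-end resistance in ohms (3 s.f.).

Seg 1: A = πr² = π(2.3000e-03 m)² = 1.662e-05 m²
R_1 = (2.74×10^-8)(1790)/(1.662e-05) = 2.951 Ω
Seg 2: A = πr² = π(5.5700e-03 m)² = 9.747e-05 m²
R_2 = (2.74×10^-8)(3080)/(9.747e-05) = 0.8658 Ω
Seg 3: A = π(d/2)² = π(2.3350e-03 m)² = 1.713e-05 m²
R_3 = (1.69×10^-8)(3790)/(1.713e-05) = 3.739 Ω
R_total = R_1 + R_2 + R_3 = 7.56 Ω

7.56 Ω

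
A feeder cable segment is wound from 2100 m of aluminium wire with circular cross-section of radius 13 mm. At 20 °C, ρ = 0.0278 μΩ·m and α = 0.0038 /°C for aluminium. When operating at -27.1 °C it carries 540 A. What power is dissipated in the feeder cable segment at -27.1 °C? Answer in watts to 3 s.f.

26300 W

ρ = 0.0278 μΩ·m = 2.78×10^-8 Ω·m
A = πr² = π(1.3000e-02 m)² = 5.309e-04 m²
R₍20₎ = ρL/A = (2.78×10^-8)(2100)/(5.309e-04) = 0.11 Ω
R₍-27.1₎ = R₍20₎(1 + αΔT) = 0.11 × (1 + 0.0038×-47.1) = 0.09028 Ω
P = I²R = (540)² × 0.09028 = 26300 W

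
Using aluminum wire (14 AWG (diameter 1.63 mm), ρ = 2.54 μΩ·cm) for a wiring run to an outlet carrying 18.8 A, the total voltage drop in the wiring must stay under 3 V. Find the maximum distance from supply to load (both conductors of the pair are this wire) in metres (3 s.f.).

6.55 m

ρ = 2.54 μΩ·cm = 2.54×10^-8 Ω·m
A = π(1.63/2 mm)² = π(8.1500e-04 m)² = 2.087e-06 m²
L_max = V_max·A/(2·ρI) = (3)(2.087e-06)/(2×2.54×10^-8×18.8) = 6.55 m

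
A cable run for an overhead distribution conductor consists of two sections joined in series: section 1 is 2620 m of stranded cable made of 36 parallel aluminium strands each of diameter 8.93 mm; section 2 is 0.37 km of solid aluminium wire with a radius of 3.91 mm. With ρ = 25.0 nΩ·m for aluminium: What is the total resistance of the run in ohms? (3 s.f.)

ρ = 25.0 nΩ·m = 2.50×10^-8 Ω·m
Section 1: A_strand = π(4.4650e-03)² = 6.263e-05 m²; R₁ = ρL/(N·A_s) = (2.50×10^-8)(2620)/(36×6.263e-05) = 0.02905 Ω
Section 2: A = πr² = π(3.9100e-03 m)² = 4.803e-05 m²
R₂ = (2.50×10^-8)(370)/(4.803e-05) = 0.1926 Ω
R = R₁ + R₂ = 0.222 Ω

0.222 Ω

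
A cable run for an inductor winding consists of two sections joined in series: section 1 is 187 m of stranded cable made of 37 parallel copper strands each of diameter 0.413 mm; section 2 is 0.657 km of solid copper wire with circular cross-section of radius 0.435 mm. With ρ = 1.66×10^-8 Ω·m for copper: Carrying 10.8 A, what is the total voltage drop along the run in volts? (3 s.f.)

205 V

Section 1: A_strand = π(2.0650e-04)² = 1.340e-07 m²; R₁ = ρL/(N·A_s) = (1.66×10^-8)(187)/(37×1.340e-07) = 0.6263 Ω
Section 2: A = πr² = π(4.3500e-04 m)² = 5.945e-07 m²
R₂ = (1.66×10^-8)(657)/(5.945e-07) = 18.35 Ω
R = R₁ + R₂ = 18.97 Ω
V = IR = 10.8 × 18.97 = 205 V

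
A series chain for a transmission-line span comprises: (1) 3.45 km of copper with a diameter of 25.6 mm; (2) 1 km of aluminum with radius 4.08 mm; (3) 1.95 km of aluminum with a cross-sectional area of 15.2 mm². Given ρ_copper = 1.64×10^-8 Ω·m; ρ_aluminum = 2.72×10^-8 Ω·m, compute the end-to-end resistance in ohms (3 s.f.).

Seg 1: A = π(d/2)² = π(1.2800e-02 m)² = 5.147e-04 m²
R_1 = (1.64×10^-8)(3450)/(5.147e-04) = 0.1099 Ω
Seg 2: A = πr² = π(4.0800e-03 m)² = 5.230e-05 m²
R_2 = (2.72×10^-8)(1000)/(5.230e-05) = 0.5201 Ω
Seg 3: A = 15.2 mm² = 1.520e-05 m²
R_3 = (2.72×10^-8)(1950)/(1.520e-05) = 3.489 Ω
R_total = R_1 + R_2 + R_3 = 4.12 Ω

4.12 Ω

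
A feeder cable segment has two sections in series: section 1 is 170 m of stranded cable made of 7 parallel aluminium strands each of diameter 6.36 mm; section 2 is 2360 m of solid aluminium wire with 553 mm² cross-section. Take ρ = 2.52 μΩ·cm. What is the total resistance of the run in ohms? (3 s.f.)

0.127 Ω

ρ = 2.52 μΩ·cm = 2.52×10^-8 Ω·m
Section 1: A_strand = π(3.1800e-03)² = 3.177e-05 m²; R₁ = ρL/(N·A_s) = (2.52×10^-8)(170)/(7×3.177e-05) = 0.01926 Ω
Section 2: A = 553 mm² = 5.530e-04 m²
R₂ = (2.52×10^-8)(2360)/(5.530e-04) = 0.1075 Ω
R = R₁ + R₂ = 0.127 Ω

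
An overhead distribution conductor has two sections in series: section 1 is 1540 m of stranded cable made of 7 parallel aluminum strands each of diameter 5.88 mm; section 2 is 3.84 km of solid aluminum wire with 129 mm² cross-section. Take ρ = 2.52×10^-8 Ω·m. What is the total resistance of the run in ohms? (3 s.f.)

Section 1: A_strand = π(2.9400e-03)² = 2.715e-05 m²; R₁ = ρL/(N·A_s) = (2.52×10^-8)(1540)/(7×2.715e-05) = 0.2042 Ω
Section 2: A = 129 mm² = 1.290e-04 m²
R₂ = (2.52×10^-8)(3840)/(1.290e-04) = 0.7501 Ω
R = R₁ + R₂ = 0.954 Ω

0.954 Ω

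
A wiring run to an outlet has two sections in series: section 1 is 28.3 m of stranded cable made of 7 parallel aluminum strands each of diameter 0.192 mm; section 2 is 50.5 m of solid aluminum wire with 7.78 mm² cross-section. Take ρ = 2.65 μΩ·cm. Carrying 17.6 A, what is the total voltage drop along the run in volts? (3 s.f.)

68.2 V

ρ = 2.65 μΩ·cm = 2.65×10^-8 Ω·m
Section 1: A_strand = π(9.6000e-05)² = 2.895e-08 m²; R₁ = ρL/(N·A_s) = (2.65×10^-8)(28.3)/(7×2.895e-08) = 3.7 Ω
Section 2: A = 7.78 mm² = 7.780e-06 m²
R₂ = (2.65×10^-8)(50.5)/(7.780e-06) = 0.172 Ω
R = R₁ + R₂ = 3.872 Ω
V = IR = 17.6 × 3.872 = 68.2 V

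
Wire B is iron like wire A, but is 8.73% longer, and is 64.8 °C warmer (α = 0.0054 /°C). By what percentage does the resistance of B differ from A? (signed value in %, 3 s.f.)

46.8%

R ∝ ρL/d² with ρ ∝ (1+αΔT), so R_B/R_A = (1 + 8.73/100) × (1 + 0.0054×64.8)
= 1.087 × 1.35 = 1.468
(R_B − R_A)/R_A = 1.468 − 1 = 46.8%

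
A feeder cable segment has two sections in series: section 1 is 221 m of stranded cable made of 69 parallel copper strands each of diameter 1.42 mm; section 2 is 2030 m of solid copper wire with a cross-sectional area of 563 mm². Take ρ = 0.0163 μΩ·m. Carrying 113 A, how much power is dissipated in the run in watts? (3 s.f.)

1170 W

ρ = 0.0163 μΩ·m = 1.63×10^-8 Ω·m
Section 1: A_strand = π(7.1000e-04)² = 1.584e-06 m²; R₁ = ρL/(N·A_s) = (1.63×10^-8)(221)/(69×1.584e-06) = 0.03297 Ω
Section 2: A = 563 mm² = 5.630e-04 m²
R₂ = (1.63×10^-8)(2030)/(5.630e-04) = 0.05877 Ω
R = R₁ + R₂ = 0.09174 Ω
P = I²R = (113)² × 0.09174 = 1170 W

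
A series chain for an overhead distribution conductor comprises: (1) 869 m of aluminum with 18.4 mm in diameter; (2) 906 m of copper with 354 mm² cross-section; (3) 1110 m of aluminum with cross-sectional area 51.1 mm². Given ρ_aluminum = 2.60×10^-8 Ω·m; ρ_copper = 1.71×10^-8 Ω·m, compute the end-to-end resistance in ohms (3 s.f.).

Seg 1: A = π(d/2)² = π(9.2000e-03 m)² = 2.659e-04 m²
R_1 = (2.60×10^-8)(869)/(2.659e-04) = 0.08497 Ω
Seg 2: A = 354 mm² = 3.540e-04 m²
R_2 = (1.71×10^-8)(906)/(3.540e-04) = 0.04376 Ω
Seg 3: A = 51.1 mm² = 5.110e-05 m²
R_3 = (2.60×10^-8)(1110)/(5.110e-05) = 0.5648 Ω
R_total = R_1 + R_2 + R_3 = 0.694 Ω

0.694 Ω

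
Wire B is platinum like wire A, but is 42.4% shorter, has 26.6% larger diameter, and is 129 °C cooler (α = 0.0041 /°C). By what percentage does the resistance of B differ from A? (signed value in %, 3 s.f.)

R ∝ ρL/d² with ρ ∝ (1+αΔT), so R_B/R_A = (1 − 42.4/100) × (1 + 26.6/100)⁻² × (1 − 0.0041×129)
= 0.576 × 0.6239 × 0.4711 = 0.1693
(R_B − R_A)/R_A = 0.1693 − 1 = -83.1%

-83.1%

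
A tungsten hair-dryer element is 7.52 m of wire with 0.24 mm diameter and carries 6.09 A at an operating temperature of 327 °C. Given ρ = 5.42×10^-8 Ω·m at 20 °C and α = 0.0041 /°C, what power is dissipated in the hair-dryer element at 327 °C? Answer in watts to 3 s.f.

755 W

A = π(d/2)² = π(1.2000e-04 m)² = 4.524e-08 m²
R₍20₎ = ρL/A = (5.42×10^-8)(7.52)/(4.524e-08) = 9.01 Ω
R₍327₎ = R₍20₎(1 + αΔT) = 9.01 × (1 + 0.0041×307) = 20.35 Ω
P = I²R = (6.09)² × 20.35 = 755 W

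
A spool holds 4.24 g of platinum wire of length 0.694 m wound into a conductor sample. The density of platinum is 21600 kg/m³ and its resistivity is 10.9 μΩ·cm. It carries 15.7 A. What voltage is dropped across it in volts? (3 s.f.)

4.20 V

ρ = 10.9 μΩ·cm = 1.09×10^-7 Ω·m
A = m/(density·L) = 0.00424/(21600×0.694) = 2.8285e-07 m²
R = ρL/A = (1.09×10^-7)(0.694)/(2.8285e-07) = 0.2674 Ω
V = IR = 15.7 × 0.2674 = 4.20 V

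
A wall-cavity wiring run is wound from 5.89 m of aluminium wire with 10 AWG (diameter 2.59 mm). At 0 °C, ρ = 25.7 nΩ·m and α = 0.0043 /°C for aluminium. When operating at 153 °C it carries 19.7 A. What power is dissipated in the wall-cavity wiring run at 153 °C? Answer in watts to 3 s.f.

ρ = 25.7 nΩ·m = 2.57×10^-8 Ω·m
A = π(2.59/2 mm)² = π(1.2950e-03 m)² = 5.269e-06 m²
R₍0₎ = ρL/A = (2.57×10^-8)(5.89)/(5.269e-06) = 0.02873 Ω
R₍153₎ = R₍0₎(1 + αΔT) = 0.02873 × (1 + 0.0043×153) = 0.04763 Ω
P = I²R = (19.7)² × 0.04763 = 18.5 W

18.5 W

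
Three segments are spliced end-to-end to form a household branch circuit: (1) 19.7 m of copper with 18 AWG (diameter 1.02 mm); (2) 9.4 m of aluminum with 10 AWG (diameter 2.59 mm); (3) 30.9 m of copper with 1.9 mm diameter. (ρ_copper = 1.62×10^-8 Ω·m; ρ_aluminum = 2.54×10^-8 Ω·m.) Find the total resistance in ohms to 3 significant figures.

Seg 1: A = π(1.02/2 mm)² = π(5.1000e-04 m)² = 8.171e-07 m²
R_1 = (1.62×10^-8)(19.7)/(8.171e-07) = 0.3906 Ω
Seg 2: A = π(2.59/2 mm)² = π(1.2950e-03 m)² = 5.269e-06 m²
R_2 = (2.54×10^-8)(9.4)/(5.269e-06) = 0.04532 Ω
Seg 3: A = π(d/2)² = π(9.5000e-04 m)² = 2.835e-06 m²
R_3 = (1.62×10^-8)(30.9)/(2.835e-06) = 0.1766 Ω
R_total = R_1 + R_2 + R_3 = 0.612 Ω

0.612 Ω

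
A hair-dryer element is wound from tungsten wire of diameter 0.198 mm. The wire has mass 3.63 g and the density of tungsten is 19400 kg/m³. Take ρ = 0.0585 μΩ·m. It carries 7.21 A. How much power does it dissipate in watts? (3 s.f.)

600 W

ρ = 0.0585 μΩ·m = 5.85×10^-8 Ω·m
A = π(d/2)² = π(9.9000e-05 m)² = 3.0791e-08 m²
L = m/(density·A) = 0.00363/(19400×3.0791e-08) = 6.077 m
R = ρL/A = (5.85×10^-8)(6.077)/(3.0791e-08) = 11.55 Ω
P = I²R = (7.21)² × 11.55 = 600 W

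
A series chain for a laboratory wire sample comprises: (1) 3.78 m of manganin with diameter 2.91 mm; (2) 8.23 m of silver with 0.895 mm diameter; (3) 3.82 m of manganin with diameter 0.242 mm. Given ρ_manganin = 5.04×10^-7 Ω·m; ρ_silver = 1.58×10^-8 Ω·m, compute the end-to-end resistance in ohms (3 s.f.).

42.4 Ω

Seg 1: A = π(d/2)² = π(1.4550e-03 m)² = 6.651e-06 m²
R_1 = (5.04×10^-7)(3.78)/(6.651e-06) = 0.2864 Ω
Seg 2: A = π(d/2)² = π(4.4750e-04 m)² = 6.291e-07 m²
R_2 = (1.58×10^-8)(8.23)/(6.291e-07) = 0.2067 Ω
Seg 3: A = π(d/2)² = π(1.2100e-04 m)² = 4.600e-08 m²
R_3 = (5.04×10^-7)(3.82)/(4.600e-08) = 41.86 Ω
R_total = R_1 + R_2 + R_3 = 42.4 Ω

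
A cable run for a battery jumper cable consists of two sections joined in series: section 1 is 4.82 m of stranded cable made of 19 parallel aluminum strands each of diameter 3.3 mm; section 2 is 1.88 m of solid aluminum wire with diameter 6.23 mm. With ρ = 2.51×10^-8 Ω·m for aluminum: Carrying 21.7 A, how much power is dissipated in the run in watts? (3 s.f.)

1.08 W

Section 1: A_strand = π(1.6500e-03)² = 8.553e-06 m²; R₁ = ρL/(N·A_s) = (2.51×10^-8)(4.82)/(19×8.553e-06) = 7.445×10^-4 Ω
Section 2: A = π(d/2)² = π(3.1150e-03 m)² = 3.048e-05 m²
R₂ = (2.51×10^-8)(1.88)/(3.048e-05) = 0.001548 Ω
R = R₁ + R₂ = 0.002292 Ω
P = I²R = (21.7)² × 0.002292 = 1.08 W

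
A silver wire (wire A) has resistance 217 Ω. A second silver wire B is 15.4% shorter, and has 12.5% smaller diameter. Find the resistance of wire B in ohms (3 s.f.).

R ∝ L/d², so R_B/R_A = (1 − 15.4/100) × (1 − 12.5/100)⁻²
= 0.846 × 1.306 = 1.105
R_B = 1.105 × 217 = 240 Ω

240 Ω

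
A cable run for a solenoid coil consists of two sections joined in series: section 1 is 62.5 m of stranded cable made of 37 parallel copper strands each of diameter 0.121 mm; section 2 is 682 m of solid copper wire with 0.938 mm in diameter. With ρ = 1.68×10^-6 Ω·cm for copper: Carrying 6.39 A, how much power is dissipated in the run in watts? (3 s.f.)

778 W

ρ = 1.68×10^-6 Ω·cm = 1.68×10^-8 Ω·m
Section 1: A_strand = π(6.0500e-05)² = 1.150e-08 m²; R₁ = ρL/(N·A_s) = (1.68×10^-8)(62.5)/(37×1.150e-08) = 2.468 Ω
Section 2: A = π(d/2)² = π(4.6900e-04 m)² = 6.910e-07 m²
R₂ = (1.68×10^-8)(682)/(6.910e-07) = 16.58 Ω
R = R₁ + R₂ = 19.05 Ω
P = I²R = (6.39)² × 19.05 = 778 W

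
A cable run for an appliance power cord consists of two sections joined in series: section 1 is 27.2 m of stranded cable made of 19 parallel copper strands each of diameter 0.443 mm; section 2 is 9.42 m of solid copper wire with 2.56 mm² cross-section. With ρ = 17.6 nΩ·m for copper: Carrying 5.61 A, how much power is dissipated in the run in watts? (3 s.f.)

ρ = 17.6 nΩ·m = 1.76×10^-8 Ω·m
Section 1: A_strand = π(2.2150e-04)² = 1.541e-07 m²; R₁ = ρL/(N·A_s) = (1.76×10^-8)(27.2)/(19×1.541e-07) = 0.1635 Ω
Section 2: A = 2.56 mm² = 2.560e-06 m²
R₂ = (1.76×10^-8)(9.42)/(2.560e-06) = 0.06476 Ω
R = R₁ + R₂ = 0.2282 Ω
P = I²R = (5.61)² × 0.2282 = 7.18 W

7.18 W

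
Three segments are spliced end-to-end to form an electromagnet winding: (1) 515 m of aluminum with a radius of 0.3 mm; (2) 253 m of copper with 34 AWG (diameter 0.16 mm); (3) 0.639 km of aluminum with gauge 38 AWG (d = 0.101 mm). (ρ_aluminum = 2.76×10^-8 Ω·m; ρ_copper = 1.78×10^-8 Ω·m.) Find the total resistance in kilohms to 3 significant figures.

Seg 1: A = πr² = π(3.0000e-04 m)² = 2.827e-07 m²
R_1 = (2.76×10^-8)(515)/(2.827e-07) = 50.27 Ω
Seg 2: A = π(0.16/2 mm)² = π(8.0000e-05 m)² = 2.011e-08 m²
R_2 = (1.78×10^-8)(253)/(2.011e-08) = 224 Ω
Seg 3: A = π(0.101/2 mm)² = π(5.0500e-05 m)² = 8.012e-09 m²
R_3 = (2.76×10^-8)(639)/(8.012e-09) = 2201 Ω
R_total = R_1 + R_2 + R_3 = 2.48 kΩ

2.48 kΩ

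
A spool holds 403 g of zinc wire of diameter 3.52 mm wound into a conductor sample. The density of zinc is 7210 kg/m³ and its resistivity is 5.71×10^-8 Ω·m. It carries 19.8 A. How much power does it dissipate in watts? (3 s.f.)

13.2 W

A = π(d/2)² = π(1.7600e-03 m)² = 9.7314e-06 m²
L = m/(density·A) = 0.403/(7210×9.7314e-06) = 5.744 m
R = ρL/A = (5.71×10^-8)(5.744)/(9.7314e-06) = 0.0337 Ω
P = I²R = (19.8)² × 0.0337 = 13.2 W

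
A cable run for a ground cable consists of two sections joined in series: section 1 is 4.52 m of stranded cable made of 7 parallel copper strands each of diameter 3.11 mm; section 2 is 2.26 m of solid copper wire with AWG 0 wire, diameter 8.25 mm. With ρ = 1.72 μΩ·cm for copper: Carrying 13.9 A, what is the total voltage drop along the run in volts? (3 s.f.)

ρ = 1.72 μΩ·cm = 1.72×10^-8 Ω·m
Section 1: A_strand = π(1.5550e-03)² = 7.596e-06 m²; R₁ = ρL/(N·A_s) = (1.72×10^-8)(4.52)/(7×7.596e-06) = 0.001462 Ω
Section 2: A = π(8.25/2 mm)² = π(4.1250e-03 m)² = 5.346e-05 m²
R₂ = (1.72×10^-8)(2.26)/(5.346e-05) = 7.272×10^-4 Ω
R = R₁ + R₂ = 0.002189 Ω
V = IR = 13.9 × 0.002189 = 0.0304 V

0.0304 V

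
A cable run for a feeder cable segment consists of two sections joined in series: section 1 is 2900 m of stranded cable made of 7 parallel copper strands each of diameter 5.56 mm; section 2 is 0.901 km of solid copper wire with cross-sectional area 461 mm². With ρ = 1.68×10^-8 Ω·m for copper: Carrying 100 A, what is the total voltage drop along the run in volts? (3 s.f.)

Section 1: A_strand = π(2.7800e-03)² = 2.428e-05 m²; R₁ = ρL/(N·A_s) = (1.68×10^-8)(2900)/(7×2.428e-05) = 0.2867 Ω
Section 2: A = 461 mm² = 4.610e-04 m²
R₂ = (1.68×10^-8)(901)/(4.610e-04) = 0.03283 Ω
R = R₁ + R₂ = 0.3195 Ω
V = IR = 100 × 0.3195 = 31.9 V

31.9 V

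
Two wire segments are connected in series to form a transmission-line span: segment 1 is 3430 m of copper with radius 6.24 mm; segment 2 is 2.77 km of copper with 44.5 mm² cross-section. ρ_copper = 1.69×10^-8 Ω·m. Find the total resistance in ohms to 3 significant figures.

Segment 1: A = πr² = π(6.2400e-03 m)² = 1.223e-04 m²
R₁ = ρL/A = (1.69×10^-8)(3430)/(1.223e-04) = 0.4739 Ω
Segment 2: A = 44.5 mm² = 4.450e-05 m²
R₂ = (1.69×10^-8)(2770)/(4.450e-05) = 1.052 Ω
R = R₁ + R₂ = 1.53 Ω

1.53 Ω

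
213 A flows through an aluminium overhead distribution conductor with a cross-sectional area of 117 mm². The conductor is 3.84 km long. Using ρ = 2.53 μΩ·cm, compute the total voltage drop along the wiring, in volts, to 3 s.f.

177 V

ρ = 2.53 μΩ·cm = 2.53×10^-8 Ω·m
A = 117 mm² = 1.170e-04 m²
R = ρL/A = (2.53×10^-8)(3840)/(1.170e-04) = 0.8304 Ω
V = IR = 213 × 0.8304 = 177 V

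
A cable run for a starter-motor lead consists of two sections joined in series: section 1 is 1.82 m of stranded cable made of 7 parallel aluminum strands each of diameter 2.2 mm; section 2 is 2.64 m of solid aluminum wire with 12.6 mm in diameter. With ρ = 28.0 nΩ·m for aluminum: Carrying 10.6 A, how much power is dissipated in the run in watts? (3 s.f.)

ρ = 28.0 nΩ·m = 2.80×10^-8 Ω·m
Section 1: A_strand = π(1.1000e-03)² = 3.801e-06 m²; R₁ = ρL/(N·A_s) = (2.80×10^-8)(1.82)/(7×3.801e-06) = 0.001915 Ω
Section 2: A = π(d/2)² = π(6.3000e-03 m)² = 1.247e-04 m²
R₂ = (2.80×10^-8)(2.64)/(1.247e-04) = 5.928×10^-4 Ω
R = R₁ + R₂ = 0.002508 Ω
P = I²R = (10.6)² × 0.002508 = 0.282 W

0.282 W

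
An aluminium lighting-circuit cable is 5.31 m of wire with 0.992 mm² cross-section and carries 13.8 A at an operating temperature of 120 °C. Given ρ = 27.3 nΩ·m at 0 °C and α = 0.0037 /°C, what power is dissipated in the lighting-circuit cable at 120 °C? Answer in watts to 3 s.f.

40.2 W

ρ = 27.3 nΩ·m = 2.73×10^-8 Ω·m
A = 0.992 mm² = 9.920e-07 m²
R₍0₎ = ρL/A = (2.73×10^-8)(5.31)/(9.920e-07) = 0.1461 Ω
R₍120₎ = R₍0₎(1 + αΔT) = 0.1461 × (1 + 0.0037×120) = 0.211 Ω
P = I²R = (13.8)² × 0.211 = 40.2 W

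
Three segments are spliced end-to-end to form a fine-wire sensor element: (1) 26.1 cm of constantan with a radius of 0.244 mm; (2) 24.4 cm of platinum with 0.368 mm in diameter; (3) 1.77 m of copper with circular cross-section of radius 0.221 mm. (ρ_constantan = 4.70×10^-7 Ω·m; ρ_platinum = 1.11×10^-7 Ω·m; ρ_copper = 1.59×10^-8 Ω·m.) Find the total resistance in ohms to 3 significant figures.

Seg 1: A = πr² = π(2.4400e-04 m)² = 1.870e-07 m²
R_1 = (4.70×10^-7)(0.261)/(1.870e-07) = 0.6559 Ω
Seg 2: A = π(d/2)² = π(1.8400e-04 m)² = 1.064e-07 m²
R_2 = (1.11×10^-7)(0.244)/(1.064e-07) = 0.2546 Ω
Seg 3: A = πr² = π(2.2100e-04 m)² = 1.534e-07 m²
R_3 = (1.59×10^-8)(1.77)/(1.534e-07) = 0.1834 Ω
R_total = R_1 + R_2 + R_3 = 1.09 Ω

1.09 Ω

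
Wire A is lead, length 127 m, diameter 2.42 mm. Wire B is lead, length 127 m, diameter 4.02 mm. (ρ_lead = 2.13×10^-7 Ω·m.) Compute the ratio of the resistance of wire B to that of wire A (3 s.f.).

R ∝ ρL/d², so R_B/R_A = (d_A/d_B)²
= (2.42/4.02)² = 0.362

0.362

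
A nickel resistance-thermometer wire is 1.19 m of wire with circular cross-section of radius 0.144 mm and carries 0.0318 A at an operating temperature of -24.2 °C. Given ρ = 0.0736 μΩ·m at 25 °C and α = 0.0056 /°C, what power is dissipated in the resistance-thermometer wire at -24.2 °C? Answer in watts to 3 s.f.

ρ = 0.0736 μΩ·m = 7.36×10^-8 Ω·m
A = πr² = π(1.4400e-04 m)² = 6.514e-08 m²
R₍25₎ = ρL/A = (7.36×10^-8)(1.19)/(6.514e-08) = 1.344 Ω
R₍-24.2₎ = R₍25₎(1 + αΔT) = 1.344 × (1 + 0.0056×-49.2) = 0.974 Ω
P = I²R = (0.0318)² × 0.974 = 9.85×10^-4 W

9.85×10^-4 W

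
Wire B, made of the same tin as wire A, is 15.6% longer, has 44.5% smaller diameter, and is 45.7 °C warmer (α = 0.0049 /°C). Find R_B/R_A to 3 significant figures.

R ∝ ρL/d² with ρ ∝ (1+αΔT), so R_B/R_A = (1 + 15.6/100) × (1 − 44.5/100)⁻² × (1 + 0.0049×45.7)
= 1.156 × 3.247 × 1.224 = 4.59

4.59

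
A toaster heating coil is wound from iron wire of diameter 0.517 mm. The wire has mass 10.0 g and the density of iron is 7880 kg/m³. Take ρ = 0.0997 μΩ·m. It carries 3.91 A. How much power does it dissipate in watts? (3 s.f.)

43.9 W

ρ = 0.0997 μΩ·m = 9.97×10^-8 Ω·m
A = π(d/2)² = π(2.5850e-04 m)² = 2.0993e-07 m²
L = m/(density·A) = 0.01/(7880×2.0993e-07) = 6.045 m
R = ρL/A = (9.97×10^-8)(6.045)/(2.0993e-07) = 2.871 Ω
P = I²R = (3.91)² × 2.871 = 43.9 W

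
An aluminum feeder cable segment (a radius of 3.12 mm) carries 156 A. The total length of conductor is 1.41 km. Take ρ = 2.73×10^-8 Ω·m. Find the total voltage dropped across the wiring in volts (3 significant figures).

A = πr² = π(3.1200e-03 m)² = 3.058e-05 m²
R = ρL/A = (2.73×10^-8)(1410)/(3.058e-05) = 1.259 Ω
V = IR = 156 × 1.259 = 196 V

196 V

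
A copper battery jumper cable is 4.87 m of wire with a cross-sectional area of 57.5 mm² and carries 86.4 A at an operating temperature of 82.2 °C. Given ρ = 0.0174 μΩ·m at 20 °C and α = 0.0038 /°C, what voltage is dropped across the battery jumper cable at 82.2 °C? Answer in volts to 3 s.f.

ρ = 0.0174 μΩ·m = 1.74×10^-8 Ω·m
A = 57.5 mm² = 5.750e-05 m²
R₍20₎ = ρL/A = (1.74×10^-8)(4.87)/(5.750e-05) = 0.001474 Ω
R₍82.2₎ = R₍20₎(1 + αΔT) = 0.001474 × (1 + 0.0038×62.2) = 0.001822 Ω
V = IR = 86.4 × 0.001822 = 0.157 V

0.157 V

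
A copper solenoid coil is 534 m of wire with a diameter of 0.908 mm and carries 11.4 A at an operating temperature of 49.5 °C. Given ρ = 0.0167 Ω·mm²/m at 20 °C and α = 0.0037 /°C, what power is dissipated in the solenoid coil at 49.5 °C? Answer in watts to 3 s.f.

1990 W

ρ = 0.0167 Ω·mm²/m = 1.67×10^-8 Ω·m
A = π(d/2)² = π(4.5400e-04 m)² = 6.475e-07 m²
R₍20₎ = ρL/A = (1.67×10^-8)(534)/(6.475e-07) = 13.77 Ω
R₍49.5₎ = R₍20₎(1 + αΔT) = 13.77 × (1 + 0.0037×29.5) = 15.28 Ω
P = I²R = (11.4)² × 15.28 = 1990 W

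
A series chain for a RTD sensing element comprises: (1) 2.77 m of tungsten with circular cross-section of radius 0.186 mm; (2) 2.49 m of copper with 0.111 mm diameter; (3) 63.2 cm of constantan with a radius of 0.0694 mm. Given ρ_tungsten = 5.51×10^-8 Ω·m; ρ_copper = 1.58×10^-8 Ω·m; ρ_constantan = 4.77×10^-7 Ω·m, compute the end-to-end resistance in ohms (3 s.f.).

25.4 Ω

Seg 1: A = πr² = π(1.8600e-04 m)² = 1.087e-07 m²
R_1 = (5.51×10^-8)(2.77)/(1.087e-07) = 1.404 Ω
Seg 2: A = π(d/2)² = π(5.5500e-05 m)² = 9.677e-09 m²
R_2 = (1.58×10^-8)(2.49)/(9.677e-09) = 4.066 Ω
Seg 3: A = πr² = π(6.9400e-05 m)² = 1.513e-08 m²
R_3 = (4.77×10^-7)(0.632)/(1.513e-08) = 19.92 Ω
R_total = R_1 + R_2 + R_3 = 25.4 Ω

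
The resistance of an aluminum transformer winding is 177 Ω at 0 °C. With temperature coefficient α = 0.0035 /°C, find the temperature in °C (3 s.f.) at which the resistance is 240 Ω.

R = R₀(1 + α(T − T₀)) ⇒ T = T₀ + (R/R₀ − 1)/α
T = 0 + (240/177 − 1)/0.0035 = 0 + (0.3559)/0.0035 = 102 °C

102 °C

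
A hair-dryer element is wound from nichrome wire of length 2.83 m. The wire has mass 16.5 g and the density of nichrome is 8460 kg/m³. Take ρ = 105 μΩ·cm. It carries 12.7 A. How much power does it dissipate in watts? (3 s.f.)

695 W

ρ = 105 μΩ·cm = 1.05×10^-6 Ω·m
A = m/(density·L) = 0.0165/(8460×2.83) = 6.8917e-07 m²
R = ρL/A = (1.05×10^-6)(2.83)/(6.8917e-07) = 4.312 Ω
P = I²R = (12.7)² × 4.312 = 695 W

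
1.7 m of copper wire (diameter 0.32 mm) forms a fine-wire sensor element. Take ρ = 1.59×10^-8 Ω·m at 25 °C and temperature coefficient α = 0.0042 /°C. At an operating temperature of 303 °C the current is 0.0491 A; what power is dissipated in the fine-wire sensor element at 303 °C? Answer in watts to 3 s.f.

A = π(d/2)² = π(1.6000e-04 m)² = 8.042e-08 m²
R₍25₎ = ρL/A = (1.59×10^-8)(1.7)/(8.042e-08) = 0.3361 Ω
R₍303₎ = R₍25₎(1 + αΔT) = 0.3361 × (1 + 0.0042×278) = 0.7285 Ω
P = I²R = (0.0491)² × 0.7285 = 0.00176 W

0.00176 W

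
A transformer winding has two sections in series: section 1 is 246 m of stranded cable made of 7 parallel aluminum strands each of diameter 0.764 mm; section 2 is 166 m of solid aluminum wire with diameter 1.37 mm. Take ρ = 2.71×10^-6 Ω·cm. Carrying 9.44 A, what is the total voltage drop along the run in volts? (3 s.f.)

ρ = 2.71×10^-6 Ω·cm = 2.71×10^-8 Ω·m
Section 1: A_strand = π(3.8200e-04)² = 4.584e-07 m²; R₁ = ρL/(N·A_s) = (2.71×10^-8)(246)/(7×4.584e-07) = 2.077 Ω
Section 2: A = π(d/2)² = π(6.8500e-04 m)² = 1.474e-06 m²
R₂ = (2.71×10^-8)(166)/(1.474e-06) = 3.052 Ω
R = R₁ + R₂ = 5.129 Ω
V = IR = 9.44 × 5.129 = 48.4 V

48.4 V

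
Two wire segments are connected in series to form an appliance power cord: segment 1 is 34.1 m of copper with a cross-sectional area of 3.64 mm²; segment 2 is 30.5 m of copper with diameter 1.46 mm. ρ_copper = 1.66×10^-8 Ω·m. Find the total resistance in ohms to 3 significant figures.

0.458 Ω

Segment 1: A = 3.64 mm² = 3.640e-06 m²
R₁ = ρL/A = (1.66×10^-8)(34.1)/(3.640e-06) = 0.1555 Ω
Segment 2: A = π(d/2)² = π(7.3000e-04 m)² = 1.674e-06 m²
R₂ = (1.66×10^-8)(30.5)/(1.674e-06) = 0.3024 Ω
R = R₁ + R₂ = 0.458 Ω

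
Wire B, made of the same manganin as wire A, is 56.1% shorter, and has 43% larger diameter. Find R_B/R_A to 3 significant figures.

0.215

R ∝ L/d², so R_B/R_A = (1 − 56.1/100) × (1 + 43/100)⁻²
= 0.439 × 0.489 = 0.215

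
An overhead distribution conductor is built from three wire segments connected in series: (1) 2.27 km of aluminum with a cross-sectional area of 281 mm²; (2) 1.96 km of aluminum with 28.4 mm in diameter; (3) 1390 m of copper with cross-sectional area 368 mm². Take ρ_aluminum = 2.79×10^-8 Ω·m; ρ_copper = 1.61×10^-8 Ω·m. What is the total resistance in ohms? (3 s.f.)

Seg 1: A = 281 mm² = 2.810e-04 m²
R_1 = (2.79×10^-8)(2270)/(2.810e-04) = 0.2254 Ω
Seg 2: A = π(d/2)² = π(1.4200e-02 m)² = 6.335e-04 m²
R_2 = (2.79×10^-8)(1960)/(6.335e-04) = 0.08632 Ω
Seg 3: A = 368 mm² = 3.680e-04 m²
R_3 = (1.61×10^-8)(1390)/(3.680e-04) = 0.06081 Ω
R_total = R_1 + R_2 + R_3 = 0.373 Ω

0.373 Ω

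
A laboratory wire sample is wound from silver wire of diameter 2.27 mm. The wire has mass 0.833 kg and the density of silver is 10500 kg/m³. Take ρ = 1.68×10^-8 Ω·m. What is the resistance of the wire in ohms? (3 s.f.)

0.0814 Ω

A = π(d/2)² = π(1.1350e-03 m)² = 4.0471e-06 m²
L = m/(density·A) = 0.833/(10500×4.0471e-06) = 19.6 m
R = ρL/A = (1.68×10^-8)(19.6)/(4.0471e-06) = 0.0814 Ω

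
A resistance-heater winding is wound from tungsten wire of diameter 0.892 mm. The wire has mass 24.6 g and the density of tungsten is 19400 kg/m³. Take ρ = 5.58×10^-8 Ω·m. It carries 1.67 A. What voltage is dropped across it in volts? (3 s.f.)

0.303 V

A = π(d/2)² = π(4.4600e-04 m)² = 6.2491e-07 m²
L = m/(density·A) = 0.0246/(19400×6.2491e-07) = 2.029 m
R = ρL/A = (5.58×10^-8)(2.029)/(6.2491e-07) = 0.1812 Ω
V = IR = 1.67 × 0.1812 = 0.303 V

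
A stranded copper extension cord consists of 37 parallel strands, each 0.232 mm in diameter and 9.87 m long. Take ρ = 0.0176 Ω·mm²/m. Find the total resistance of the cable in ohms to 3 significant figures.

0.111 Ω

ρ = 0.0176 Ω·mm²/m = 1.76×10^-8 Ω·m
A_strand = π(1.1600e-04 m)² = 4.227e-08 m²
R_strand = ρL/A = (1.76×10^-8)(9.87)/(4.227e-08) = 4.109 Ω
R_total = R_strand/N = 4.109/37 = 0.111 Ω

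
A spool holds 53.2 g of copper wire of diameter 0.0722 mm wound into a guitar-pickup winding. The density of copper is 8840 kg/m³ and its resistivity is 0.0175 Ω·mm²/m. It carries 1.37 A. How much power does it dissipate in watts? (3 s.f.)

ρ = 0.0175 Ω·mm²/m = 1.75×10^-8 Ω·m
A = π(d/2)² = π(3.6100e-05 m)² = 4.0942e-09 m²
L = m/(density·A) = 0.0532/(8840×4.0942e-09) = 1470 m
R = ρL/A = (1.75×10^-8)(1470)/(4.0942e-09) = 6283 Ω
P = I²R = (1.37)² × 6283 = 11800 W

11800 W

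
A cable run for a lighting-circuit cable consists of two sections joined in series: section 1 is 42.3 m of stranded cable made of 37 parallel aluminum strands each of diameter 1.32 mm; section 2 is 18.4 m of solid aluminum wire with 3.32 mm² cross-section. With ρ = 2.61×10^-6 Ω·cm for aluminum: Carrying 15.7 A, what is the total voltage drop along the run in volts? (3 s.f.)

ρ = 2.61×10^-6 Ω·cm = 2.61×10^-8 Ω·m
Section 1: A_strand = π(6.6000e-04)² = 1.368e-06 m²; R₁ = ρL/(N·A_s) = (2.61×10^-8)(42.3)/(37×1.368e-06) = 0.0218 Ω
Section 2: A = 3.32 mm² = 3.320e-06 m²
R₂ = (2.61×10^-8)(18.4)/(3.320e-06) = 0.1447 Ω
R = R₁ + R₂ = 0.1665 Ω
V = IR = 15.7 × 0.1665 = 2.61 V

2.61 V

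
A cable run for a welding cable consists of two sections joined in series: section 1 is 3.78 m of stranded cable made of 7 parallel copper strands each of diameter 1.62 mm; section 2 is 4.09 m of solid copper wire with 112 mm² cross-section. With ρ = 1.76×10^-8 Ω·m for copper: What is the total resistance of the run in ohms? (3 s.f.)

0.00525 Ω

Section 1: A_strand = π(8.1000e-04)² = 2.061e-06 m²; R₁ = ρL/(N·A_s) = (1.76×10^-8)(3.78)/(7×2.061e-06) = 0.004611 Ω
Section 2: A = 112 mm² = 1.120e-04 m²
R₂ = (1.76×10^-8)(4.09)/(1.120e-04) = 6.427×10^-4 Ω
R = R₁ + R₂ = 0.00525 Ω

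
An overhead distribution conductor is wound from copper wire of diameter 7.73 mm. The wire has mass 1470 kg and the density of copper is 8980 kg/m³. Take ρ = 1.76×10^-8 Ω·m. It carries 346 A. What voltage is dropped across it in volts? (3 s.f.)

A = π(d/2)² = π(3.8650e-03 m)² = 4.6930e-05 m²
L = m/(density·A) = 1470/(8980×4.6930e-05) = 3488 m
R = ρL/A = (1.76×10^-8)(3488)/(4.6930e-05) = 1.308 Ω
V = IR = 346 × 1.308 = 453 V

453 V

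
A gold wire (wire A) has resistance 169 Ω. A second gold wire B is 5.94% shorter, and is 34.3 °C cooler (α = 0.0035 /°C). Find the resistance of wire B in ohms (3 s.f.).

R ∝ ρL/d² with ρ ∝ (1+αΔT), so R_B/R_A = (1 − 5.94/100) × (1 − 0.0035×34.3)
= 0.9406 × 0.88 = 0.8277
R_B = 0.8277 × 169 = 140 Ω

140 Ω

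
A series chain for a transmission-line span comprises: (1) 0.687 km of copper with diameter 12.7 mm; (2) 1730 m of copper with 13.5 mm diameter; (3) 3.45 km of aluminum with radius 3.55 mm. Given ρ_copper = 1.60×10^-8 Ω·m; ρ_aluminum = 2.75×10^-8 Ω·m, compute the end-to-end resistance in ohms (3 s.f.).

Seg 1: A = π(d/2)² = π(6.3500e-03 m)² = 1.267e-04 m²
R_1 = (1.60×10^-8)(687)/(1.267e-04) = 0.08677 Ω
Seg 2: A = π(d/2)² = π(6.7500e-03 m)² = 1.431e-04 m²
R_2 = (1.60×10^-8)(1730)/(1.431e-04) = 0.1934 Ω
Seg 3: A = πr² = π(3.5500e-03 m)² = 3.959e-05 m²
R_3 = (2.75×10^-8)(3450)/(3.959e-05) = 2.396 Ω
R_total = R_1 + R_2 + R_3 = 2.68 Ω

2.68 Ω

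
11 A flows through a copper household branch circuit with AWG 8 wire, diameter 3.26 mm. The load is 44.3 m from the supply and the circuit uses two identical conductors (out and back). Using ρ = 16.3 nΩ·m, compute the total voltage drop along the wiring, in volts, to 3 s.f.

ρ = 16.3 nΩ·m = 1.63×10^-8 Ω·m
A = π(3.26/2 mm)² = π(1.6300e-03 m)² = 8.347e-06 m²
Total conductor length (both ways) L = 2 × 44.3 = 88.6 m
R = ρL/A = (1.63×10^-8)(88.6)/(8.347e-06) = 0.173 Ω
V = IR = 11 × 0.173 = 1.90 V

1.90 V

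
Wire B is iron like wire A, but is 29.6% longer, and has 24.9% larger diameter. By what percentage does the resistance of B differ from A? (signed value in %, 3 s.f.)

-16.9%

R ∝ L/d², so R_B/R_A = (1 + 29.6/100) × (1 + 24.9/100)⁻²
= 1.296 × 0.641 = 0.8308
(R_B − R_A)/R_A = 0.8308 − 1 = -16.9%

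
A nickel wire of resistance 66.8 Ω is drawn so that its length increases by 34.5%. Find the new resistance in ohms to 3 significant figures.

k = 1 + 34.5/100 = 1.345; volume constant ⇒ A' = A/k, so R' = k²R.
R' = 1.809 × 66.8 = 121 Ω

121 Ω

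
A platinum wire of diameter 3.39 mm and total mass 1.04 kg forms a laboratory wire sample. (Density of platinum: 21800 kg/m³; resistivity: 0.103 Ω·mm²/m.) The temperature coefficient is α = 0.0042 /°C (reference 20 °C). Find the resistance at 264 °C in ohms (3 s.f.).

0.122 Ω

ρ = 0.103 Ω·mm²/m = 1.03×10^-7 Ω·m
A = π(d/2)² = π(1.6950e-03 m)² = 9.0259e-06 m²
L = m/(density·A) = 1.04/(21800×9.0259e-06) = 5.286 m
R = ρL/A = (1.03×10^-7)(5.286)/(9.0259e-06) = 0.06032 Ω
R(264 °C) = 0.06032 × (1 + 0.0042×244) = 0.122 Ω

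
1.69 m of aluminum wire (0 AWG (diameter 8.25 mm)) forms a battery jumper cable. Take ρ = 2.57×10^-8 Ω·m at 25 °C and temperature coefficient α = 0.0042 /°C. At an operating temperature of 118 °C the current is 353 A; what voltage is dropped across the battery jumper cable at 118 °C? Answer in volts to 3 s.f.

0.399 V

A = π(8.25/2 mm)² = π(4.1250e-03 m)² = 5.346e-05 m²
R₍25₎ = ρL/A = (2.57×10^-8)(1.69)/(5.346e-05) = 8.125×10^-4 Ω
R₍118₎ = R₍25₎(1 + αΔT) = 8.125×10^-4 × (1 + 0.0042×93) = 0.00113 Ω
V = IR = 353 × 0.00113 = 0.399 V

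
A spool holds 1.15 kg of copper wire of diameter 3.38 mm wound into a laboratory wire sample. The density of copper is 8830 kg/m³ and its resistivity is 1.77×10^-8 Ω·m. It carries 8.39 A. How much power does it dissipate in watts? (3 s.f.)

A = π(d/2)² = π(1.6900e-03 m)² = 8.9727e-06 m²
L = m/(density·A) = 1.15/(8830×8.9727e-06) = 14.51 m
R = ρL/A = (1.77×10^-8)(14.51)/(8.9727e-06) = 0.02863 Ω
P = I²R = (8.39)² × 0.02863 = 2.02 W

2.02 W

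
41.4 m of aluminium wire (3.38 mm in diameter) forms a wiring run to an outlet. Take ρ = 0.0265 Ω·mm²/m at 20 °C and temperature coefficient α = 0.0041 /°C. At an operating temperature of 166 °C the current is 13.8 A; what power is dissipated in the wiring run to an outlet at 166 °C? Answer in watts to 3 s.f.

ρ = 0.0265 Ω·mm²/m = 2.65×10^-8 Ω·m
A = π(d/2)² = π(1.6900e-03 m)² = 8.973e-06 m²
R₍20₎ = ρL/A = (2.65×10^-8)(41.4)/(8.973e-06) = 0.1223 Ω
R₍166₎ = R₍20₎(1 + αΔT) = 0.1223 × (1 + 0.0041×146) = 0.1955 Ω
P = I²R = (13.8)² × 0.1955 = 37.2 W

37.2 W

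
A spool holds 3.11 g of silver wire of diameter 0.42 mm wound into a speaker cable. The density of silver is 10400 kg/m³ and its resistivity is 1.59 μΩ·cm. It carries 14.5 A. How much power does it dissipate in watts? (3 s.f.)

52.1 W

ρ = 1.59 μΩ·cm = 1.59×10^-8 Ω·m
A = π(d/2)² = π(2.1000e-04 m)² = 1.3854e-07 m²
L = m/(density·A) = 0.00311/(10400×1.3854e-07) = 2.158 m
R = ρL/A = (1.59×10^-8)(2.158)/(1.3854e-07) = 0.2477 Ω
P = I²R = (14.5)² × 0.2477 = 52.1 W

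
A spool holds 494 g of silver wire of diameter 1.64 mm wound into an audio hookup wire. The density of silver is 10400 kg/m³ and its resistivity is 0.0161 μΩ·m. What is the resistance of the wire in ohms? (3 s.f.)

ρ = 0.0161 μΩ·m = 1.61×10^-8 Ω·m
A = π(d/2)² = π(8.2000e-04 m)² = 2.1124e-06 m²
L = m/(density·A) = 0.494/(10400×2.1124e-06) = 22.49 m
R = ρL/A = (1.61×10^-8)(22.49)/(2.1124e-06) = 0.171 Ω

0.171 Ω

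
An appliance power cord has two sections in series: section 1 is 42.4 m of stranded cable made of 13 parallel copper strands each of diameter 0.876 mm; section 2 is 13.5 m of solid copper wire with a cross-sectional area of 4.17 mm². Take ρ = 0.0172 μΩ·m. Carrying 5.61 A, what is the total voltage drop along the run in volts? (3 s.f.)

0.835 V

ρ = 0.0172 μΩ·m = 1.72×10^-8 Ω·m
Section 1: A_strand = π(4.3800e-04)² = 6.027e-07 m²; R₁ = ρL/(N·A_s) = (1.72×10^-8)(42.4)/(13×6.027e-07) = 0.09308 Ω
Section 2: A = 4.17 mm² = 4.170e-06 m²
R₂ = (1.72×10^-8)(13.5)/(4.170e-06) = 0.05568 Ω
R = R₁ + R₂ = 0.1488 Ω
V = IR = 5.61 × 0.1488 = 0.835 V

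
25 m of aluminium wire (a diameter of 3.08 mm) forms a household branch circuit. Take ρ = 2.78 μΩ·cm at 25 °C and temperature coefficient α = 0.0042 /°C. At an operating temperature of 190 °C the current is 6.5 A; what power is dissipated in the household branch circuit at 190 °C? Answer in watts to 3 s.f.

6.67 W

ρ = 2.78 μΩ·cm = 2.78×10^-8 Ω·m
A = π(d/2)² = π(1.5400e-03 m)² = 7.451e-06 m²
R₍25₎ = ρL/A = (2.78×10^-8)(25)/(7.451e-06) = 0.09328 Ω
R₍190₎ = R₍25₎(1 + αΔT) = 0.09328 × (1 + 0.0042×165) = 0.1579 Ω
P = I²R = (6.5)² × 0.1579 = 6.67 W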